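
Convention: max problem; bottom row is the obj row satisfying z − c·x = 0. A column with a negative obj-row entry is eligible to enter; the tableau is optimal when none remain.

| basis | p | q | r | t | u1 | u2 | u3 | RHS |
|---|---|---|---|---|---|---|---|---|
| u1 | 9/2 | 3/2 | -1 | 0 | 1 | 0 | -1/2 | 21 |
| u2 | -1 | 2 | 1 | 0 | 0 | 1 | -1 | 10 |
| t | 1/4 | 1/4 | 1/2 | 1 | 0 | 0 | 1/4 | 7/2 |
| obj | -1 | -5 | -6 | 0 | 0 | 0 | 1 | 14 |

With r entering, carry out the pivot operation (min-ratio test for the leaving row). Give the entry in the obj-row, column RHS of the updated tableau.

56

Ratio test on column r — row 1: entry -1 ≤ 0; row 2: 10/1 = 10; row 3: (7/2)/(1/2) = 7. Minimum is 7 at row 3 (t leaves); pivot element 1/2.
Divide row 3 by 1/2; eliminate column r from the other rows.
obj-row update in column RHS: 14 − (-6)·7 = 56.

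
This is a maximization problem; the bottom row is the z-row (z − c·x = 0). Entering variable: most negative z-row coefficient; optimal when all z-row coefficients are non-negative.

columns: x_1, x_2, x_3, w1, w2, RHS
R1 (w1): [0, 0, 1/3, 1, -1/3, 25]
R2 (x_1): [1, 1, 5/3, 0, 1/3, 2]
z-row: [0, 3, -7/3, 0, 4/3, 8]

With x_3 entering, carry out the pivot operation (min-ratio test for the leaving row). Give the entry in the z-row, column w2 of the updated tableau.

9/5

Ratio test on column x_3 — row 1: 25/(1/3) = 75; row 2: 2/(5/3) = 6/5. Minimum is 6/5 at row 2 (x_1 leaves); pivot element 5/3.
Divide row 2 by 5/3; eliminate column x_3 from the other rows.
z-row update in column w2: 4/3 − (-7/3)·(1/5) = 9/5.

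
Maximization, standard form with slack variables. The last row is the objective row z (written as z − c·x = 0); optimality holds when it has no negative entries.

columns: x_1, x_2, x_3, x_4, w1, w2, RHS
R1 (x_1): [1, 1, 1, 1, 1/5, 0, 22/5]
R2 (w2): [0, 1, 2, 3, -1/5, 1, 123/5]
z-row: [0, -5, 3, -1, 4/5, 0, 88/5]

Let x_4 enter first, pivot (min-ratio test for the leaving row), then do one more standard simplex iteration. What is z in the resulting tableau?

Ratio test on column x_4 — row 1: (22/5)/1 = 22/5; row 2: (123/5)/3 = 41/5. Minimum is 22/5 at row 1 (x_1 leaves); pivot element 1.
Pivot on row 1; the z-row RHS becomes 88/5 − (-1)·(22/5) = 22.
Next entering variable (most negative z-row entry -4): x_2.
Ratio test on column x_2 — row 1: (22/5)/1 = 22/5; row 2: entry -2 ≤ 0. Minimum is 22/5 at row 1 (x_4 leaves); pivot element 1.
After the second pivot the z-row RHS is 22 − (-4)·(22/5) = 198/5.

198/5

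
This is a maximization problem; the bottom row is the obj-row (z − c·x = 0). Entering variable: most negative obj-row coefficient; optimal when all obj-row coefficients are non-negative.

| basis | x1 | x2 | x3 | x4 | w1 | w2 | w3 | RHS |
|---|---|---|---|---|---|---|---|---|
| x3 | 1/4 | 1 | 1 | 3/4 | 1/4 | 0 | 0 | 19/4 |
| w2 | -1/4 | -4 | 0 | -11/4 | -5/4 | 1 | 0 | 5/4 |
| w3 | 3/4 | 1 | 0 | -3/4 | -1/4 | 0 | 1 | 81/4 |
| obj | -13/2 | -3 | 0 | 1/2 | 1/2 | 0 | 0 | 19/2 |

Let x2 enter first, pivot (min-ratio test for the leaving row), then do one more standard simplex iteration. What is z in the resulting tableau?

Ratio test on column x2 — row 1: (19/4)/1 = 19/4; row 2: entry -4 ≤ 0; row 3: (81/4)/1 = 81/4. Minimum is 19/4 at row 1 (x3 leaves); pivot element 1.
Pivot on row 1; the obj-row RHS becomes 19/2 − (-3)·(19/4) = 95/4.
Next entering variable (most negative obj-row entry -23/4): x1.
Ratio test on column x1 — row 1: (19/4)/(1/4) = 19; row 2: (81/4)/(3/4) = 27; row 3: (31/2)/(1/2) = 31. Minimum is 19 at row 1 (x2 leaves); pivot element 1/4.
After the second pivot the obj-row RHS is 95/4 − (-23/4)·19 = 133.

133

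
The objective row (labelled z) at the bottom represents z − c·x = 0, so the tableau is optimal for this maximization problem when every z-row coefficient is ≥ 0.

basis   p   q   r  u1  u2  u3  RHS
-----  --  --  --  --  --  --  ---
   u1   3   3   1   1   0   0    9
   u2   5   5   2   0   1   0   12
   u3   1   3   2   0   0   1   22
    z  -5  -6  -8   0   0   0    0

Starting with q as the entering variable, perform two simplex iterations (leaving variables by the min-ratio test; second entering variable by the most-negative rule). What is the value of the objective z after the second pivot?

Ratio test on column q — row 1: 9/3 = 3; row 2: 12/5 = 12/5; row 3: 22/3 = 22/3. Minimum is 12/5 at row 2 (u2 leaves); pivot element 5.
Pivot on row 2; the z-row RHS becomes 0 − (-6)·(12/5) = 72/5.
Next entering variable (most negative z-row entry -28/5): r.
Ratio test on column r — row 1: entry -1/5 ≤ 0; row 2: (12/5)/(2/5) = 6; row 3: (74/5)/(4/5) = 37/2. Minimum is 6 at row 2 (q leaves); pivot element 2/5.
After the second pivot the z-row RHS is 72/5 − (-28/5)·6 = 48.

48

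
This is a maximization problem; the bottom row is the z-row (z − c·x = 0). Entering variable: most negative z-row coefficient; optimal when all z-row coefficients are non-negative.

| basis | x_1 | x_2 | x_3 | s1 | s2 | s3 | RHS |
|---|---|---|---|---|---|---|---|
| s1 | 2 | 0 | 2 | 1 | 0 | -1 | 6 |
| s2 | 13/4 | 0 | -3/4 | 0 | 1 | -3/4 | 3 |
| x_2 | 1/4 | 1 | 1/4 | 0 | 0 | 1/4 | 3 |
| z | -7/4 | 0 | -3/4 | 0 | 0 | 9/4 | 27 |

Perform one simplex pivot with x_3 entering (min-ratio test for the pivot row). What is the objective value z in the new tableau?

117/4

Ratio test on column x_3 — row 1: 6/2 = 3; row 2: entry -3/4 ≤ 0; row 3: 3/(1/4) = 12. Minimum is 3 at row 1 (s1 leaves); pivot element 2.
Pivot on row 1; the z-row RHS becomes 27 − (-3/4)·3 = 117/4.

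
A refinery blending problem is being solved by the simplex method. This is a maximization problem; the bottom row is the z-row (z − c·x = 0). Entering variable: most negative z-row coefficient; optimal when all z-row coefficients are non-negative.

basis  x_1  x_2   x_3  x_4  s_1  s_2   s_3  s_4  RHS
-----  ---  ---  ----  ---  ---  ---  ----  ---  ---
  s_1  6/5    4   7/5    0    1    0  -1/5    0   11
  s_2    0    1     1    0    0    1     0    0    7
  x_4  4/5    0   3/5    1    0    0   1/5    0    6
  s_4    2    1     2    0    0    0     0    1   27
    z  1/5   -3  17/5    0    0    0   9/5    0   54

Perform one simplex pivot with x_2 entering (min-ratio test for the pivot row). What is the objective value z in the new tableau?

Ratio test on column x_2 — row 1: 11/4 = 11/4; row 2: 7/1 = 7; row 3: entry 0 ≤ 0; row 4: 27/1 = 27. Minimum is 11/4 at row 1 (s_1 leaves); pivot element 4.
Pivot on row 1; the z-row RHS becomes 54 − (-3)·(11/4) = 249/4.

249/4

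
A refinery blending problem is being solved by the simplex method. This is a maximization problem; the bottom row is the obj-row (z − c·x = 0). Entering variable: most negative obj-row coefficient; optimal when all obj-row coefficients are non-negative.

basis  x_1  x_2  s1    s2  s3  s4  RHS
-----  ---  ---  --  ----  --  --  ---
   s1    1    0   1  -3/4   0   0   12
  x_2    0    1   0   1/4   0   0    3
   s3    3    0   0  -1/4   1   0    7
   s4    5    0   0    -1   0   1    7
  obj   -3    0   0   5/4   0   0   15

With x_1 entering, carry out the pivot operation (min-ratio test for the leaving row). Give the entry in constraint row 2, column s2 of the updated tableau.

Ratio test on column x_1 — row 1: 12/1 = 12; row 2: entry 0 ≤ 0; row 3: 7/3 = 7/3; row 4: 7/5 = 7/5. Minimum is 7/5 at row 4 (s4 leaves); pivot element 5.
Divide row 4 by 5; eliminate column x_1 from the other rows.
Row 2 update in column s2: 1/4 − 0·(-1/5) = 1/4.

1/4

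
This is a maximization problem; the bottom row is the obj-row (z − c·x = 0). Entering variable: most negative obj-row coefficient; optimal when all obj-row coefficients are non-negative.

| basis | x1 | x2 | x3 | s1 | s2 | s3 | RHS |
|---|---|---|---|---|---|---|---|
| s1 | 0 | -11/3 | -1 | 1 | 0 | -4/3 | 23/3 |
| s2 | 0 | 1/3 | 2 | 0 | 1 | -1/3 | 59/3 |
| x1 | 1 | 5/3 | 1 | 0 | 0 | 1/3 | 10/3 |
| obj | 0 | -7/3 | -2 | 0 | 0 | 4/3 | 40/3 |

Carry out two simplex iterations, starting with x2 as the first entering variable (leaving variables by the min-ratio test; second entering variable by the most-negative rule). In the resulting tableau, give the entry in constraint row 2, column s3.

Ratio test on column x2 — row 1: entry -11/3 ≤ 0; row 2: (59/3)/(1/3) = 59; row 3: (10/3)/(5/3) = 2. Minimum is 2 at row 3 (x1 leaves); pivot element 5/3.
Divide row 3 by 5/3; eliminate column x2 from the other rows.
Second iteration: most negative obj-row entry is -3/5 in column x3, so x3 enters.
Ratio test on column x3 — row 1: 15/(6/5) = 25/2; row 2: 19/(9/5) = 95/9; row 3: 2/(3/5) = 10/3. Minimum is 10/3 at row 3 (x2 leaves); pivot element 3/5.
Divide row 3 by 3/5; eliminate column x3 from the other rows.
After both pivots, the entry at constraint row 2, column s3 is -1.

-1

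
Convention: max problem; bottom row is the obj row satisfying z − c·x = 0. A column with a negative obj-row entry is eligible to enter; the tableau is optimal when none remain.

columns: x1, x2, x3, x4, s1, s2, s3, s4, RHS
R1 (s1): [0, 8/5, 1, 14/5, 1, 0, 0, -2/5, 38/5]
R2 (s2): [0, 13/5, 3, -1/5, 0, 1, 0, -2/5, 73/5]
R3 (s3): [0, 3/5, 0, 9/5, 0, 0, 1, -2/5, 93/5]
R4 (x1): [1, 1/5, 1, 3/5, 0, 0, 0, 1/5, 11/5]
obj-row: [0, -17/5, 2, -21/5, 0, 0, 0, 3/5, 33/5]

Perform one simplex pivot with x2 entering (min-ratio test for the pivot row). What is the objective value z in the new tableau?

Ratio test on column x2 — row 1: (38/5)/(8/5) = 19/4; row 2: (73/5)/(13/5) = 73/13; row 3: (93/5)/(3/5) = 31; row 4: (11/5)/(1/5) = 11. Minimum is 19/4 at row 1 (s1 leaves); pivot element 8/5.
Pivot on row 1; the obj-row RHS becomes 33/5 − (-17/5)·(19/4) = 91/4.

91/4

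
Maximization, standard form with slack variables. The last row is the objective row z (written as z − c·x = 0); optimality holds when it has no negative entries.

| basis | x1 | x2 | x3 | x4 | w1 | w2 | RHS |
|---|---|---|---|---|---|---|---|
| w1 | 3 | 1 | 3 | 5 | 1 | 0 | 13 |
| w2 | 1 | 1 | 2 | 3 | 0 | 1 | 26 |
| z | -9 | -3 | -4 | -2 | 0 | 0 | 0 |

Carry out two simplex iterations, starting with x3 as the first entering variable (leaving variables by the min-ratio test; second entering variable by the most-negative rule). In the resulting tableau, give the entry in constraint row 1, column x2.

Ratio test on column x3 — row 1: 13/3 = 13/3; row 2: 26/2 = 13. Minimum is 13/3 at row 1 (w1 leaves); pivot element 3.
Divide row 1 by 3; eliminate column x3 from the other rows.
Second iteration: most negative z-row entry is -5 in column x1, so x1 enters.
Ratio test on column x1 — row 1: (13/3)/1 = 13/3; row 2: entry -1 ≤ 0. Minimum is 13/3 at row 1 (x3 leaves); pivot element 1.
Divide row 1 by 1; eliminate column x1 from the other rows.
After both pivots, the entry at constraint row 1, column x2 is 1/3.

1/3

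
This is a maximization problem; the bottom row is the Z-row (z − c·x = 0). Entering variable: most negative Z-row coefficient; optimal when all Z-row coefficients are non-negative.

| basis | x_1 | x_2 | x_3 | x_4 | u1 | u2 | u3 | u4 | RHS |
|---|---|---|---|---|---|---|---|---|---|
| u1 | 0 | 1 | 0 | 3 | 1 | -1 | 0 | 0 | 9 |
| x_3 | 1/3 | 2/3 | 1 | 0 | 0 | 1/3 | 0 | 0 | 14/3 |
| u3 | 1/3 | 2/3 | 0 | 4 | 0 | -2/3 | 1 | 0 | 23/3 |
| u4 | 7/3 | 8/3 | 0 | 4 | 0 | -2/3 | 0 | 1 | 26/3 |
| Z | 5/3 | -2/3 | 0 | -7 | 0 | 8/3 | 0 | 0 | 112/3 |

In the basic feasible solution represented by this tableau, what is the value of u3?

u3 is basic (row 3); its value is the RHS of that row, 23/3.

23/3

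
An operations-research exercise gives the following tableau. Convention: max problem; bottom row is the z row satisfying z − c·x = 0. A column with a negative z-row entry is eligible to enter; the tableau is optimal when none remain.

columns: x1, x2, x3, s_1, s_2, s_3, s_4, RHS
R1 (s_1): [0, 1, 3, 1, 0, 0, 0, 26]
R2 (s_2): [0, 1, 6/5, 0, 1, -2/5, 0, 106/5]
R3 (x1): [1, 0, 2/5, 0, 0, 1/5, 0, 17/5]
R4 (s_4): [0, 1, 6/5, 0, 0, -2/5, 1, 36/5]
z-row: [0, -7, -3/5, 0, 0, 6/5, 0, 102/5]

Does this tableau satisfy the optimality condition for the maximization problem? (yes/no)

no

The z-row has a negative entry -7 in column x2, so it is not optimal.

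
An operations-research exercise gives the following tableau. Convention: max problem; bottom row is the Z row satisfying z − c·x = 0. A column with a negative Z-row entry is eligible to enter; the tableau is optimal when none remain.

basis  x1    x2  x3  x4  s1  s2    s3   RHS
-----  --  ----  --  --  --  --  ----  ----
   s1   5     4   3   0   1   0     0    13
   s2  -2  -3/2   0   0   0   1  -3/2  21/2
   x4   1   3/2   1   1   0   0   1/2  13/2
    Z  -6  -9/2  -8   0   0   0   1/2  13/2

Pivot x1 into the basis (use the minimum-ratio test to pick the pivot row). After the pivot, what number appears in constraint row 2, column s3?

Ratio test on column x1 — row 1: 13/5 = 13/5; row 2: entry -2 ≤ 0; row 3: (13/2)/1 = 13/2. Minimum is 13/5 at row 1 (s1 leaves); pivot element 5.
Divide row 1 by 5; eliminate column x1 from the other rows.
Row 2 update in column s3: -3/2 − (-2)·0 = -3/2.

-3/2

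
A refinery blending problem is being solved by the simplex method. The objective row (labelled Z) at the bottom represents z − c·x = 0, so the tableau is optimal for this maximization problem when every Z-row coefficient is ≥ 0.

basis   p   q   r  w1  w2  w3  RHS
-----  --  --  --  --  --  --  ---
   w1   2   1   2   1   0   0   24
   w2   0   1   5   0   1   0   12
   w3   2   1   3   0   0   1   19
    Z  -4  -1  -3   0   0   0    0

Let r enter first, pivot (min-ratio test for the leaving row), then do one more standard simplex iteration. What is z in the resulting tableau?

Ratio test on column r — row 1: 24/2 = 12; row 2: 12/5 = 12/5; row 3: 19/3 = 19/3. Minimum is 12/5 at row 2 (w2 leaves); pivot element 5.
Pivot on row 2; the Z-row RHS becomes 0 − (-3)·(12/5) = 36/5.
Next entering variable (most negative Z-row entry -4): p.
Ratio test on column p — row 1: (96/5)/2 = 48/5; row 2: entry 0 ≤ 0; row 3: (59/5)/2 = 59/10. Minimum is 59/10 at row 3 (w3 leaves); pivot element 2.
After the second pivot the Z-row RHS is 36/5 − (-4)·(59/10) = 154/5.

154/5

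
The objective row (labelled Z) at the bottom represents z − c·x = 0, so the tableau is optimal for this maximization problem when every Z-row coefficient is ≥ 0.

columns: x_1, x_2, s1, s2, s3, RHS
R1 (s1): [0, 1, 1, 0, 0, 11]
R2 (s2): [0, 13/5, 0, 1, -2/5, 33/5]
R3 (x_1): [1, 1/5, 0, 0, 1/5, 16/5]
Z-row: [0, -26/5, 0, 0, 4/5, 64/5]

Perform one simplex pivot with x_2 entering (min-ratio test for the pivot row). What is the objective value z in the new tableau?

26

Ratio test on column x_2 — row 1: 11/1 = 11; row 2: (33/5)/(13/5) = 33/13; row 3: (16/5)/(1/5) = 16. Minimum is 33/13 at row 2 (s2 leaves); pivot element 13/5.
Pivot on row 2; the Z-row RHS becomes 64/5 − (-26/5)·(33/13) = 26.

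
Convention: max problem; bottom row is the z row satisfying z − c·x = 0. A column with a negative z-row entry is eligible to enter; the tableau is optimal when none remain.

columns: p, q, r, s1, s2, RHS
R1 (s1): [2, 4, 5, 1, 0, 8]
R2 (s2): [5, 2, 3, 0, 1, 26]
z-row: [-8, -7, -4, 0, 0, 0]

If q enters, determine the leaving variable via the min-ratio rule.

s1

Column q entries and ratios — s1: 8/4 = 2; s2: 26/2 = 13.
Smallest ratio is 2 in the row of s1, so s1 leaves.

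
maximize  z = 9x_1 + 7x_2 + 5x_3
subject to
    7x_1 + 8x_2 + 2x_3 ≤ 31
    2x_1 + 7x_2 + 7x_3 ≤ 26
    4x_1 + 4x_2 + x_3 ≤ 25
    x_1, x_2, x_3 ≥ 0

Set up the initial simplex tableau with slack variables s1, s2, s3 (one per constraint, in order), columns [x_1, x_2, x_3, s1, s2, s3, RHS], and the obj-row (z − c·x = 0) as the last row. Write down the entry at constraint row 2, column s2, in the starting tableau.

1

Slack s2 belongs to constraint 2; its column is the unit vector e_2, so the entry in row 2 is 1.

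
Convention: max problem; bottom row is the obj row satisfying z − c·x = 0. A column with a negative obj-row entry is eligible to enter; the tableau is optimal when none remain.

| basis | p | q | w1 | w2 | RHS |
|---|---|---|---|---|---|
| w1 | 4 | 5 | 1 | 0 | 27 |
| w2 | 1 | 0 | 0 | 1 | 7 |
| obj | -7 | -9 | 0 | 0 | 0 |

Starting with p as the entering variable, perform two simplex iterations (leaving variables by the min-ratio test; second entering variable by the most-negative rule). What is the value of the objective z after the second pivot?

243/5

Ratio test on column p — row 1: 27/4 = 27/4; row 2: 7/1 = 7. Minimum is 27/4 at row 1 (w1 leaves); pivot element 4.
Pivot on row 1; the obj-row RHS becomes 0 − (-7)·(27/4) = 189/4.
Next entering variable (most negative obj-row entry -1/4): q.
Ratio test on column q — row 1: (27/4)/(5/4) = 27/5; row 2: entry -5/4 ≤ 0. Minimum is 27/5 at row 1 (p leaves); pivot element 5/4.
After the second pivot the obj-row RHS is 189/4 − (-1/4)·(27/5) = 243/5.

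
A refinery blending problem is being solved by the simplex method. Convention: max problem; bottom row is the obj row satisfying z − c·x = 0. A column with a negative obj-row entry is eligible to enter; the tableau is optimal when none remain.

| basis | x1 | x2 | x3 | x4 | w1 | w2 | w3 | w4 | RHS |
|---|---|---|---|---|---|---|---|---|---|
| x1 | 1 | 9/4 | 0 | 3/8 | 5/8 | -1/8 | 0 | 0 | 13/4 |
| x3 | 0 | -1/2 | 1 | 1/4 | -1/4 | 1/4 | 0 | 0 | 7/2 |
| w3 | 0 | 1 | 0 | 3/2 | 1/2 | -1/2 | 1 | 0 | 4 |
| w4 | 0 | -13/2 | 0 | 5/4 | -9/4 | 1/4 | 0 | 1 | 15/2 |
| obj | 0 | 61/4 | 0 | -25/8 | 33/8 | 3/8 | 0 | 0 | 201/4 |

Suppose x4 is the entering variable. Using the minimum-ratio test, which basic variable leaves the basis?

w3

Column x4 entries and ratios — x1: (13/4)/(3/8) = 26/3; x3: (7/2)/(1/4) = 14; w3: 4/(3/2) = 8/3; w4: (15/2)/(5/4) = 6.
Smallest ratio is 8/3 in the row of w3, so w3 leaves.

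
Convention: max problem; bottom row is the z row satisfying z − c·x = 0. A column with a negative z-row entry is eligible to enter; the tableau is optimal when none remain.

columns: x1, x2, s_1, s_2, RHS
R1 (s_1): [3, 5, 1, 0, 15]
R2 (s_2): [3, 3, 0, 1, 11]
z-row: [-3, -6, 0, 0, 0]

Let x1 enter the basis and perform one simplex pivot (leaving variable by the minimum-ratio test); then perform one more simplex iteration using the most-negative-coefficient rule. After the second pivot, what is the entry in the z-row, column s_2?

-1/2

Ratio test on column x1 — row 1: 15/3 = 5; row 2: 11/3 = 11/3. Minimum is 11/3 at row 2 (s_2 leaves); pivot element 3.
Divide row 2 by 3; eliminate column x1 from the other rows.
Second iteration: most negative z-row entry is -3 in column x2, so x2 enters.
Ratio test on column x2 — row 1: 4/2 = 2; row 2: (11/3)/1 = 11/3. Minimum is 2 at row 1 (s_1 leaves); pivot element 2.
Divide row 1 by 2; eliminate column x2 from the other rows.
After both pivots, the entry at the z-row, column s_2 is -1/2.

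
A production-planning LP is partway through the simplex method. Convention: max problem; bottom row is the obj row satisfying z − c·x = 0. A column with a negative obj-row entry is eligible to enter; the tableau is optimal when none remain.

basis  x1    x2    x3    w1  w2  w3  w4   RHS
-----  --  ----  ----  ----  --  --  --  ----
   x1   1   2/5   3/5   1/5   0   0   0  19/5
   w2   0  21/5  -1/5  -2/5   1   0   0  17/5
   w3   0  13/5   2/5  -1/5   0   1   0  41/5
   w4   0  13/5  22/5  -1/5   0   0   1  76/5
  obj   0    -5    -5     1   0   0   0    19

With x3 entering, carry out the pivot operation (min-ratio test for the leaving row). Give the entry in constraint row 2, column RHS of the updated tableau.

Ratio test on column x3 — row 1: (19/5)/(3/5) = 19/3; row 2: entry -1/5 ≤ 0; row 3: (41/5)/(2/5) = 41/2; row 4: (76/5)/(22/5) = 38/11. Minimum is 38/11 at row 4 (w4 leaves); pivot element 22/5.
Divide row 4 by 22/5; eliminate column x3 from the other rows.
Row 2 update in column RHS: 17/5 − (-1/5)·(38/11) = 45/11.

45/11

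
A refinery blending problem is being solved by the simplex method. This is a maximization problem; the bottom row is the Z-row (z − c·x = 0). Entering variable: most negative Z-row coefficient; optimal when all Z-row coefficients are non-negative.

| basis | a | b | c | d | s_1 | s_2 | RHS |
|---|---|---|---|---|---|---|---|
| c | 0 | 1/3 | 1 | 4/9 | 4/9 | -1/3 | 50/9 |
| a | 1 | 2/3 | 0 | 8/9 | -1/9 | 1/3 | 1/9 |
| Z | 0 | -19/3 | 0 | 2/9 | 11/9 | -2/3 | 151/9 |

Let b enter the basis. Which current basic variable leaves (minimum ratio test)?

Column b entries and ratios — c: (50/9)/(1/3) = 50/3; a: (1/9)/(2/3) = 1/6.
Smallest ratio is 1/6 in the row of a, so a leaves.

a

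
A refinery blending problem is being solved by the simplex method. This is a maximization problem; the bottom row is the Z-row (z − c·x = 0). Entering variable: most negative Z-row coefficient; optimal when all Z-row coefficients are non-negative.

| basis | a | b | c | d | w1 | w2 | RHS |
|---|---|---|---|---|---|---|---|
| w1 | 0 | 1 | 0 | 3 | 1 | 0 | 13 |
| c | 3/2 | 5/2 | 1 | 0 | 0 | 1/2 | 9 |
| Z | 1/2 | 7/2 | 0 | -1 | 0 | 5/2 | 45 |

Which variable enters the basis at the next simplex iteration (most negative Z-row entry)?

Negative Z-row entries: d: -1.
The most negative is -1 in column d, so d enters.

d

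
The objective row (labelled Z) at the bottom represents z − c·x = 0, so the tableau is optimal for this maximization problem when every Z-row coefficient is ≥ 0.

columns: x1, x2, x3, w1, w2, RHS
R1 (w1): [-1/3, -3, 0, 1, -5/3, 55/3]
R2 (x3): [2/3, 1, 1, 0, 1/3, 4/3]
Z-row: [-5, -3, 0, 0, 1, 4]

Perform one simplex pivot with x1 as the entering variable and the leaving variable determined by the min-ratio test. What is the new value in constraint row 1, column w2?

Ratio test on column x1 — row 1: entry -1/3 ≤ 0; row 2: (4/3)/(2/3) = 2. Minimum is 2 at row 2 (x3 leaves); pivot element 2/3.
Divide row 2 by 2/3; eliminate column x1 from the other rows.
Row 1 update in column w2: -5/3 − (-1/3)·(1/2) = -3/2.

-3/2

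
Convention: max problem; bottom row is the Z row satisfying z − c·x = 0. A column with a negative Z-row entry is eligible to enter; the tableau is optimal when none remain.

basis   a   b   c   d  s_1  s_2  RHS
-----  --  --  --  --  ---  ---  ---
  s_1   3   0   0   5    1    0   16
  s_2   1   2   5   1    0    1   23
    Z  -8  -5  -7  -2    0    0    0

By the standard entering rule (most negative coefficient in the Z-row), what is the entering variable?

Negative Z-row entries: a: -8, b: -5, c: -7, d: -2.
The most negative is -8 in column a, so a enters.

a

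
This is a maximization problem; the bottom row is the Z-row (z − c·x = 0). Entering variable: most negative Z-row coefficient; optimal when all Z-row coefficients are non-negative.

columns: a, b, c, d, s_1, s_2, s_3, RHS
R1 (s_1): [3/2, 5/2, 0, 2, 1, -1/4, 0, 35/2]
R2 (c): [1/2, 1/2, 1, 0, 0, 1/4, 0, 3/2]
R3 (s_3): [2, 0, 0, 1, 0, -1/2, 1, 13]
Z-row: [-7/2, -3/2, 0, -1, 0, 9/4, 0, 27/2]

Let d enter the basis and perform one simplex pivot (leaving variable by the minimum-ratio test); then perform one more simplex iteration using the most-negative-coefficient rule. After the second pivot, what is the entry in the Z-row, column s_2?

Ratio test on column d — row 1: (35/2)/2 = 35/4; row 2: entry 0 ≤ 0; row 3: 13/1 = 13. Minimum is 35/4 at row 1 (s_1 leaves); pivot element 2.
Divide row 1 by 2; eliminate column d from the other rows.
Second iteration: most negative Z-row entry is -11/4 in column a, so a enters.
Ratio test on column a — row 1: (35/4)/(3/4) = 35/3; row 2: (3/2)/(1/2) = 3; row 3: (17/4)/(5/4) = 17/5. Minimum is 3 at row 2 (c leaves); pivot element 1/2.
Divide row 2 by 1/2; eliminate column a from the other rows.
After both pivots, the entry at the Z-row, column s_2 is 7/2.

7/2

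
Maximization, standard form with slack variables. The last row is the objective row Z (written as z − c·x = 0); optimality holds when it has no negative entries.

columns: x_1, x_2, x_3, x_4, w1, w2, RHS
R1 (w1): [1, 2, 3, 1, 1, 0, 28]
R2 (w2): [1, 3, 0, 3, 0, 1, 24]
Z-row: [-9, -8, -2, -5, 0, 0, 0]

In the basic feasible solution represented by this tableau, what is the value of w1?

w1 is basic (row 1); its value is the RHS of that row, 28.

28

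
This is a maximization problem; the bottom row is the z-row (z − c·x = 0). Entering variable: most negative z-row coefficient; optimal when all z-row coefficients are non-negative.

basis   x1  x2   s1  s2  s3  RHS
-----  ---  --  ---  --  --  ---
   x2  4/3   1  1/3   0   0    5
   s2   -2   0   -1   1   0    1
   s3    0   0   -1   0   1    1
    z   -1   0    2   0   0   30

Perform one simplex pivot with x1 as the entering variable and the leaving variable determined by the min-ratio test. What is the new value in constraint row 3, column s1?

Ratio test on column x1 — row 1: 5/(4/3) = 15/4; row 2: entry -2 ≤ 0; row 3: entry 0 ≤ 0. Minimum is 15/4 at row 1 (x2 leaves); pivot element 4/3.
Divide row 1 by 4/3; eliminate column x1 from the other rows.
Row 3 update in column s1: -1 − 0·(1/4) = -1.

-1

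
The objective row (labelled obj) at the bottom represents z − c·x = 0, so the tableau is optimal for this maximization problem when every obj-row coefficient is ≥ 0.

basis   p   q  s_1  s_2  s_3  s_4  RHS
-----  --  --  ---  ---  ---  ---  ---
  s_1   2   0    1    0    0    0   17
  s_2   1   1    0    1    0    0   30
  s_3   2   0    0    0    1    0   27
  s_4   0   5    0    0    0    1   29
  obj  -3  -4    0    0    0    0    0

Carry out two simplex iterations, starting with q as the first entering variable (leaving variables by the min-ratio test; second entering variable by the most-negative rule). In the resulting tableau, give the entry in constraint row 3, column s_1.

-1

Ratio test on column q — row 1: entry 0 ≤ 0; row 2: 30/1 = 30; row 3: entry 0 ≤ 0; row 4: 29/5 = 29/5. Minimum is 29/5 at row 4 (s_4 leaves); pivot element 5.
Divide row 4 by 5; eliminate column q from the other rows.
Second iteration: most negative obj-row entry is -3 in column p, so p enters.
Ratio test on column p — row 1: 17/2 = 17/2; row 2: (121/5)/1 = 121/5; row 3: 27/2 = 27/2; row 4: entry 0 ≤ 0. Minimum is 17/2 at row 1 (s_1 leaves); pivot element 2.
Divide row 1 by 2; eliminate column p from the other rows.
After both pivots, the entry at constraint row 3, column s_1 is -1.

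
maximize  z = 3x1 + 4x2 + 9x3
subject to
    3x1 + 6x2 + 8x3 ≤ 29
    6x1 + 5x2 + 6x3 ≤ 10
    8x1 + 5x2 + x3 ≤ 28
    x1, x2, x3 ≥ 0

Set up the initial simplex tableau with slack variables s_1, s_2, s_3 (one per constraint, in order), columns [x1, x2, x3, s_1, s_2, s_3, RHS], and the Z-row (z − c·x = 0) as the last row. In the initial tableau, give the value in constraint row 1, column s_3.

Slack s_3 belongs to constraint 3; its column is the unit vector e_3, so the entry in row 1 is 0.

0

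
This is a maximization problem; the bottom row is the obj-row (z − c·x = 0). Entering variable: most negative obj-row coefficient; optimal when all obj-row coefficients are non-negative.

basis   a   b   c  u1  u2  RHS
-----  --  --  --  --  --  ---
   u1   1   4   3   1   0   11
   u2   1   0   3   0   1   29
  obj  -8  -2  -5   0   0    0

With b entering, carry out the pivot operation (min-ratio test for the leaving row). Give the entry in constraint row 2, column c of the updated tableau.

Ratio test on column b — row 1: 11/4 = 11/4; row 2: entry 0 ≤ 0. Minimum is 11/4 at row 1 (u1 leaves); pivot element 4.
Divide row 1 by 4; eliminate column b from the other rows.
Row 2 update in column c: 3 − 0·(3/4) = 3.

3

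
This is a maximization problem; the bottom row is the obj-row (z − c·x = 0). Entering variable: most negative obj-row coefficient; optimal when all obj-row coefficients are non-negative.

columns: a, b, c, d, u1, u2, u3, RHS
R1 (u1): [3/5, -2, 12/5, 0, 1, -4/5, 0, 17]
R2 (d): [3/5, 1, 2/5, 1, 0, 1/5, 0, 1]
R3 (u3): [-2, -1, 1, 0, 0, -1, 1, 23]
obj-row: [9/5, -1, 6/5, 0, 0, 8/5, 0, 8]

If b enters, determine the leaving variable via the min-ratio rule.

d

Column b entries and ratios — u1: -2 ≤ 0, skip; d: 1/1 = 1; u3: -1 ≤ 0, skip.
Smallest ratio is 1 in the row of d, so d leaves.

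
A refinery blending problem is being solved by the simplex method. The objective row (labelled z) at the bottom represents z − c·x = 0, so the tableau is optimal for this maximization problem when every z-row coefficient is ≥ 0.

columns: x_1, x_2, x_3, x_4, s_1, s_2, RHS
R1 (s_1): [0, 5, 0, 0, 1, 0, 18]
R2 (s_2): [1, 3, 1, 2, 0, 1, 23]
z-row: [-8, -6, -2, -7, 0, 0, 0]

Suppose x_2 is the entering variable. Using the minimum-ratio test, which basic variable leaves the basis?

Column x_2 entries and ratios — s_1: 18/5 = 18/5; s_2: 23/3 = 23/3.
Smallest ratio is 18/5 in the row of s_1, so s_1 leaves.

s_1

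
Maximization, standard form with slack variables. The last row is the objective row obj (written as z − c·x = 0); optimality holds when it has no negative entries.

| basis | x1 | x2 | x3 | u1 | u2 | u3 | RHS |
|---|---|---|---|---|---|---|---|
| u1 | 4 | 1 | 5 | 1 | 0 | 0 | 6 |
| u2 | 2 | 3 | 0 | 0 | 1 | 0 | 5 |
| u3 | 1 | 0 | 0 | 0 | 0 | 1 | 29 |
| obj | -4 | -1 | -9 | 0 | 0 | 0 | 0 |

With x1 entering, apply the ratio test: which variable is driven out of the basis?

Column x1 entries and ratios — u1: 6/4 = 3/2; u2: 5/2 = 5/2; u3: 29/1 = 29.
Smallest ratio is 3/2 in the row of u1, so u1 leaves.

u1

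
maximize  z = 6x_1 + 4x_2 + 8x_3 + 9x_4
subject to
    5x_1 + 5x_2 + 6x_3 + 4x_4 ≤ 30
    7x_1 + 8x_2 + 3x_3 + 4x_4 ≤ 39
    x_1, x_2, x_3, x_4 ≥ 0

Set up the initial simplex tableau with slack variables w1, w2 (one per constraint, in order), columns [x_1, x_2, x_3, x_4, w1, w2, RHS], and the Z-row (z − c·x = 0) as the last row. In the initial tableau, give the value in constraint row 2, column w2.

Slack w2 belongs to constraint 2; its column is the unit vector e_2, so the entry in row 2 is 1.

1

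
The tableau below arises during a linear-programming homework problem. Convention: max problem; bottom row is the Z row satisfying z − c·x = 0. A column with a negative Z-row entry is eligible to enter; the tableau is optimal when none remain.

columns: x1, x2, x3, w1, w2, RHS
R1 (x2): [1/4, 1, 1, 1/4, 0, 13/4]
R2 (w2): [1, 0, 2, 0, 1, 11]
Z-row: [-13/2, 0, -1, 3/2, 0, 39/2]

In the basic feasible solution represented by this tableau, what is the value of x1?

0

x1 is not in the basis, so in the current basic feasible solution x1 = 0.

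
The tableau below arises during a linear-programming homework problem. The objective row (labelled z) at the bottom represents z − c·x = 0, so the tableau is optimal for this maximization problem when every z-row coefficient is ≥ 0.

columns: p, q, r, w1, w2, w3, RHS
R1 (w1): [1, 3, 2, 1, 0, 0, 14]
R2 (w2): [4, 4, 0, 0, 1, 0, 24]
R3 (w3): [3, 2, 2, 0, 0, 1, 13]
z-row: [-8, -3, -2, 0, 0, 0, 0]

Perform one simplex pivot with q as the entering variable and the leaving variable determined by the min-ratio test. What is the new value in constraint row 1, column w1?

Ratio test on column q — row 1: 14/3 = 14/3; row 2: 24/4 = 6; row 3: 13/2 = 13/2. Minimum is 14/3 at row 1 (w1 leaves); pivot element 3.
Divide row 1 by 3; eliminate column q from the other rows.
In the new row 1, the w1 entry is the old entry divided by the pivot: 1/3 = 1/3.

1/3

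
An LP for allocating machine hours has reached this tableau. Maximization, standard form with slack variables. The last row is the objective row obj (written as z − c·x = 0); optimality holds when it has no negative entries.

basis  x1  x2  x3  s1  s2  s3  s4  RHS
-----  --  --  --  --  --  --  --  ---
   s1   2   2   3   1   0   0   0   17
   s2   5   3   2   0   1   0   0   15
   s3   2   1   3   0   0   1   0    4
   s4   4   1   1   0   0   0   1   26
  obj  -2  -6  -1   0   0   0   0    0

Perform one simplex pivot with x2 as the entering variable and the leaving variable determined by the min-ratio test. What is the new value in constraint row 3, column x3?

Ratio test on column x2 — row 1: 17/2 = 17/2; row 2: 15/3 = 5; row 3: 4/1 = 4; row 4: 26/1 = 26. Minimum is 4 at row 3 (s3 leaves); pivot element 1.
Divide row 3 by 1; eliminate column x2 from the other rows.
In the new row 3, the x3 entry is the old entry divided by the pivot: 3/1 = 3.

3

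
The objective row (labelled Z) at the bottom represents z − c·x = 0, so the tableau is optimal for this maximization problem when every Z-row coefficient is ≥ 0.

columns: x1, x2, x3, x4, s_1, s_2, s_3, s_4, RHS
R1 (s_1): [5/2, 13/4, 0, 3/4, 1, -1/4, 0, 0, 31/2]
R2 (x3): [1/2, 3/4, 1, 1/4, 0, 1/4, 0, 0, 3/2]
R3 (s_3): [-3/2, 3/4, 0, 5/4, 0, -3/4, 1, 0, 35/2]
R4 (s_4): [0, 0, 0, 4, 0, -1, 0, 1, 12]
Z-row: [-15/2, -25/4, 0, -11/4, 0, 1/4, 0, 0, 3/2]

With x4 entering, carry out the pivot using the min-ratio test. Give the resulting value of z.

Ratio test on column x4 — row 1: (31/2)/(3/4) = 62/3; row 2: (3/2)/(1/4) = 6; row 3: (35/2)/(5/4) = 14; row 4: 12/4 = 3. Minimum is 3 at row 4 (s_4 leaves); pivot element 4.
Pivot on row 4; the Z-row RHS becomes 3/2 − (-11/4)·3 = 39/4.

39/4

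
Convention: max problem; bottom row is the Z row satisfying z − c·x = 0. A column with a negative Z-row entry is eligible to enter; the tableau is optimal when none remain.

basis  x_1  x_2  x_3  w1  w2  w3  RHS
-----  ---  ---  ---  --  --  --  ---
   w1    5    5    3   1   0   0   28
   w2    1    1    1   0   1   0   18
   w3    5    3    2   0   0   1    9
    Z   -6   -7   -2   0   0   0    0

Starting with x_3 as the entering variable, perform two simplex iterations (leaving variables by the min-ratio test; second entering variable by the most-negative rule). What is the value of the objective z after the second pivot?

Ratio test on column x_3 — row 1: 28/3 = 28/3; row 2: 18/1 = 18; row 3: 9/2 = 9/2. Minimum is 9/2 at row 3 (w3 leaves); pivot element 2.
Pivot on row 3; the Z-row RHS becomes 0 − (-2)·(9/2) = 9.
Next entering variable (most negative Z-row entry -4): x_2.
Ratio test on column x_2 — row 1: (29/2)/(1/2) = 29; row 2: entry -1/2 ≤ 0; row 3: (9/2)/(3/2) = 3. Minimum is 3 at row 3 (x_3 leaves); pivot element 3/2.
After the second pivot the Z-row RHS is 9 − (-4)·3 = 21.

21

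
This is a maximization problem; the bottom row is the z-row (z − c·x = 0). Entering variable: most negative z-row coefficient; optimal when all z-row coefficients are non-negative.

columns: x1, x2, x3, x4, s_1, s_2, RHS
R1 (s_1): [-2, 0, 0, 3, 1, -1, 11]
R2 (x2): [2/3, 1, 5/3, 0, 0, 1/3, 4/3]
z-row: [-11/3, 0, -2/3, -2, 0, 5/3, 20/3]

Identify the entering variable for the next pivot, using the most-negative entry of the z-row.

x1

Negative z-row entries: x1: -11/3, x3: -2/3, x4: -2.
The most negative is -11/3 in column x1, so x1 enters.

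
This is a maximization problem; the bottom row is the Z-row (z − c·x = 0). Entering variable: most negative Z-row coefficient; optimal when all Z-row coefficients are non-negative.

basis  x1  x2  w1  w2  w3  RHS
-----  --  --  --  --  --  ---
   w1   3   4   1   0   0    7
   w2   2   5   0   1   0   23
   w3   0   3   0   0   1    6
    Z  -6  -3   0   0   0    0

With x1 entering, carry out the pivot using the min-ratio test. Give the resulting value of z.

14

Ratio test on column x1 — row 1: 7/3 = 7/3; row 2: 23/2 = 23/2; row 3: entry 0 ≤ 0. Minimum is 7/3 at row 1 (w1 leaves); pivot element 3.
Pivot on row 1; the Z-row RHS becomes 0 − (-6)·(7/3) = 14.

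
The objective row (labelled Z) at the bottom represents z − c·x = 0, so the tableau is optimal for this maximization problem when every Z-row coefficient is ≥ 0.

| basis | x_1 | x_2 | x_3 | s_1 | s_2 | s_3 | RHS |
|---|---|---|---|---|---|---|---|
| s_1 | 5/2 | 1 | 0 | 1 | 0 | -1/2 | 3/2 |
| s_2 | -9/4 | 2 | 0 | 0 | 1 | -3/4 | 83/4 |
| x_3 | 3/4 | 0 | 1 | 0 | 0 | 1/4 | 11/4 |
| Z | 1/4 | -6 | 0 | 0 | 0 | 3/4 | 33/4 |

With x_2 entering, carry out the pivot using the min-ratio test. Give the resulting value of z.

69/4

Ratio test on column x_2 — row 1: (3/2)/1 = 3/2; row 2: (83/4)/2 = 83/8; row 3: entry 0 ≤ 0. Minimum is 3/2 at row 1 (s_1 leaves); pivot element 1.
Pivot on row 1; the Z-row RHS becomes 33/4 − (-6)·(3/2) = 69/4.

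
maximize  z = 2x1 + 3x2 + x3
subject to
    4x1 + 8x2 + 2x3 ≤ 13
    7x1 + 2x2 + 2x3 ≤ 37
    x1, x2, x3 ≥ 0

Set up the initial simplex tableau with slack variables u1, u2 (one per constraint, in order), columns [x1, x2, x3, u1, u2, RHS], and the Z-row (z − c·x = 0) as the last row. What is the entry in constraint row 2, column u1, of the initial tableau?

0

Slack u1 belongs to constraint 1; its column is the unit vector e_1, so the entry in row 2 is 0.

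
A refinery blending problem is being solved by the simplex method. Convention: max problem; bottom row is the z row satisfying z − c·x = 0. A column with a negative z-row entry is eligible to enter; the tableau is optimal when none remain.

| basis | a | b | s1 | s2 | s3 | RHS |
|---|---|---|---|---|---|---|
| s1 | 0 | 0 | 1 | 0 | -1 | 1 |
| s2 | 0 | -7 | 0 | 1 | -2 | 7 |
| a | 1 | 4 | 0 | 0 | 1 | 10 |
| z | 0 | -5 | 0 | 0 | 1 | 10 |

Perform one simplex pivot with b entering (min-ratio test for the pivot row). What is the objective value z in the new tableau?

Ratio test on column b — row 1: entry 0 ≤ 0; row 2: entry -7 ≤ 0; row 3: 10/4 = 5/2. Minimum is 5/2 at row 3 (a leaves); pivot element 4.
Pivot on row 3; the z-row RHS becomes 10 − (-5)·(5/2) = 45/2.

45/2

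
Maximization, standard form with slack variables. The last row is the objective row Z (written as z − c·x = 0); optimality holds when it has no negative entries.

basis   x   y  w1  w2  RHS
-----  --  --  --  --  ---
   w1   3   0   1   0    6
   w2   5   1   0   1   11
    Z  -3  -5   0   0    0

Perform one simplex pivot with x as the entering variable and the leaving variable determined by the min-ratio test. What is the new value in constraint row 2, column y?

1

Ratio test on column x — row 1: 6/3 = 2; row 2: 11/5 = 11/5. Minimum is 2 at row 1 (w1 leaves); pivot element 3.
Divide row 1 by 3; eliminate column x from the other rows.
Row 2 update in column y: 1 − 5·0 = 1.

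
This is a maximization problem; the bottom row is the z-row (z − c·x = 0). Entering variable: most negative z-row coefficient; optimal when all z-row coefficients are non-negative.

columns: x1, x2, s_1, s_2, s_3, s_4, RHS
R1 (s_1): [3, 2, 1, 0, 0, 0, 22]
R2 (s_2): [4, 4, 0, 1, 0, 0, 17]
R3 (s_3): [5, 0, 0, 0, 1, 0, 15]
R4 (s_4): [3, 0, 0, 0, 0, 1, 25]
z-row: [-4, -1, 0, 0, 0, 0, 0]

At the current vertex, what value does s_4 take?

s_4 is basic (row 4); its value is the RHS of that row, 25.

25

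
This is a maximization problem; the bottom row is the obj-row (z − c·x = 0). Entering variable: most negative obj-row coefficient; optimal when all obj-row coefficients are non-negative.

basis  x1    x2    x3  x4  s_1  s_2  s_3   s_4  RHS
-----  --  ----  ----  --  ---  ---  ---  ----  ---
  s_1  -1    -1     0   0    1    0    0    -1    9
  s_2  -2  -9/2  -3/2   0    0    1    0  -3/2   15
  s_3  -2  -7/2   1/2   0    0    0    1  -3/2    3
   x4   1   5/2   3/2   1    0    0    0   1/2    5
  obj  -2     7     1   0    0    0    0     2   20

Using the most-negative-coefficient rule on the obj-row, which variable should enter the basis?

Negative obj-row entries: x1: -2.
The most negative is -2 in column x1, so x1 enters.

x1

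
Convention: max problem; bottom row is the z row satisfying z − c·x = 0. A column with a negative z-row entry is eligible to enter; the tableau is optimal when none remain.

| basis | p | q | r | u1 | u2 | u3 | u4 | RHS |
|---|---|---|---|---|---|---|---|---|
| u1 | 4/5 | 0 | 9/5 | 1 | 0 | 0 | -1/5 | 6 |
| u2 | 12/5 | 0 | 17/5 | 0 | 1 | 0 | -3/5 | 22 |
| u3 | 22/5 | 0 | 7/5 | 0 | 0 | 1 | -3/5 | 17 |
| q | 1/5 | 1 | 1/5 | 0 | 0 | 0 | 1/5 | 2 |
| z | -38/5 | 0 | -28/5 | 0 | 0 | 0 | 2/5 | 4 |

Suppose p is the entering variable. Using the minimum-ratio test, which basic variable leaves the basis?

u3

Column p entries and ratios — u1: 6/(4/5) = 15/2; u2: 22/(12/5) = 55/6; u3: 17/(22/5) = 85/22; q: 2/(1/5) = 10.
Smallest ratio is 85/22 in the row of u3, so u3 leaves.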